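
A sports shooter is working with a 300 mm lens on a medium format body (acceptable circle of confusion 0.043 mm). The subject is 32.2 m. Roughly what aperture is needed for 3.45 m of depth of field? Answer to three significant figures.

f/3.50

Write h = H − f = f²/(N·c). The thin-lens limits are Dn = s·h/(h + (s−f)) and Df = s·h/(h − (s−f)), so DoF = Df − Dn = 2·s·(s−f)·h / (h² − (s−f)²).
That is a quadratic in h: DoF·h² − 2·s·(s−f)·h − DoF·(s−f)² = 0 ⇒ h = (s−f)·(s + √(s² + DoF²)) / DoF = 31900 × (32200 + √(32200² + 3450²)) / 3450 = 31900 × (32200 + 32384.3) / 3450 ≈ 597171 mm.
Then N = f²/(c·h) = 300² / (0.043 × 597171) = 90000 / 25678 ≈ 3.50.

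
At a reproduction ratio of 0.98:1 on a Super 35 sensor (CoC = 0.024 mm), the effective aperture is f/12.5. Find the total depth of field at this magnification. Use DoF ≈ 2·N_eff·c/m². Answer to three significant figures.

At magnification m, DoF ≈ 2·N_eff·c/m² = 2 × 12.5 × 0.024 / 0.98² = 0.6 / 0.9604 ≈ 0.625 mm.

0.625 mm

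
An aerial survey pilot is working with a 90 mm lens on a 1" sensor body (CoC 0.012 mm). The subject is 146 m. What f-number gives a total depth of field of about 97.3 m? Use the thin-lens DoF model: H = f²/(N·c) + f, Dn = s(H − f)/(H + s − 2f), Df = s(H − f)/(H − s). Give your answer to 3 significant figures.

f/1.40

Write h = H − f = f²/(N·c). The thin-lens limits are Dn = s·h/(h + (s−f)) and Df = s·h/(h − (s−f)), so DoF = Df − Dn = 2·s·(s−f)·h / (h² − (s−f)²).
That is a quadratic in h: DoF·h² − 2·s·(s−f)·h − DoF·(s−f)² = 0 ⇒ h = (s−f)·(s + √(s² + DoF²)) / DoF = 145910 × (146000 + √(146000² + 97300²)) / 97300 = 145910 × (146000 + 175452) / 97300 ≈ 482045 mm.
Then N = f²/(c·h) = 90² / (0.012 × 482045) = 8100 / 5784.5 ≈ 1.40.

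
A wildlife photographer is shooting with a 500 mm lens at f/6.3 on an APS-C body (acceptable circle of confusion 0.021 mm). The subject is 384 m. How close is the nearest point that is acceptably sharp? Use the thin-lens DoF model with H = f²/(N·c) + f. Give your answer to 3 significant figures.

319 m

Hyperfocal distance H = f²/(N·c) + f = 500²/(6.3 × 0.021) + 500 = 250000/0.1323 + 500 ≈ 1890144.7 mm ≈ 1890 m.
Near limit Dn = s·(H − f)/(H + s − 2f) = 384000 × (1890144.7 − 500) / (1890144.7 + 384000 − 2 × 500) = 384000 × 1889644.7 / 2273144.7 ≈ 319216 mm ≈ 319 m.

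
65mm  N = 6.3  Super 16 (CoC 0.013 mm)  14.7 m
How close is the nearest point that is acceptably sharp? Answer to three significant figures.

11.5 m

Hyperfocal distance H = f²/(N·c) + f = 65²/(6.3 × 0.013) + 65 = 4225/0.0819 + 65 ≈ 51652.3 mm ≈ 51.65 m.
Near limit Dn = s·(H − f)/(H + s − 2f) = 14700 × (51652.3 − 65) / (51652.3 + 14700 − 2 × 65) = 14700 × 51587.3 / 66222.3 ≈ 11451 mm ≈ 11.5 m.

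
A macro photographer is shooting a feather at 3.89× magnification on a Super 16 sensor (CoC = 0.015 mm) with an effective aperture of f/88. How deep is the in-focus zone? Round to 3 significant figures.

0.174 mm

At magnification m, DoF ≈ 2·N_eff·c/m² = 2 × 88 × 0.015 / 3.89² = 2.64 / 15.13 ≈ 0.174 mm.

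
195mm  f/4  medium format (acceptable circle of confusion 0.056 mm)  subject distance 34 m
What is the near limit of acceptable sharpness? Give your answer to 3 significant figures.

28.4 m

Hyperfocal distance H = f²/(N·c) + f = 195²/(4 × 0.056) + 195 = 38025/0.224 + 195 ≈ 169949.5 mm ≈ 169.9 m.
Near limit Dn = s·(H − f)/(H + s − 2f) = 34000 × (169949.5 − 195) / (169949.5 + 34000 − 2 × 195) = 34000 × 169754.5 / 203559.5 ≈ 28354 mm ≈ 28.4 m.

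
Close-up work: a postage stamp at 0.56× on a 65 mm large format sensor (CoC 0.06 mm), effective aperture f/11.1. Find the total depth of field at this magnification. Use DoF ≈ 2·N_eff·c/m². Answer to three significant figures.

4.25 mm

At magnification m, DoF ≈ 2·N_eff·c/m² = 2 × 11.1 × 0.06 / 0.56² = 1.332 / 0.3136 ≈ 4.25 mm.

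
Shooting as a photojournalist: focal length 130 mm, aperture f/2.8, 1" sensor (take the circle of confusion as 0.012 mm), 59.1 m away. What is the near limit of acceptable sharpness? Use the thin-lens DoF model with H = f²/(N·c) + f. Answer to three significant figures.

52.9 m

Hyperfocal distance H = f²/(N·c) + f = 130²/(2.8 × 0.012) + 130 = 16900/0.0336 + 130 ≈ 503106.2 mm ≈ 503.1 m.
Near limit Dn = s·(H − f)/(H + s − 2f) = 59100 × (503106.2 − 130) / (503106.2 + 59100 − 2 × 130) = 59100 × 502976.2 / 561946.2 ≈ 52898 mm ≈ 52.9 m.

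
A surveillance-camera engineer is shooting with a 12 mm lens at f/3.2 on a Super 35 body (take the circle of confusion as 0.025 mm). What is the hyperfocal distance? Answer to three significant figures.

1.81 m

Hyperfocal distance H = f²/(N·c) + f = 12²/(3.2 × 0.025) + 12 = 144/0.08 + 12 ≈ 1812.0 mm ≈ 1.81 m.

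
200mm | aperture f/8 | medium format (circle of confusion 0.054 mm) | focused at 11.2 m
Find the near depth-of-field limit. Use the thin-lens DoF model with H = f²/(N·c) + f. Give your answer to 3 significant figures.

Hyperfocal distance H = f²/(N·c) + f = 200²/(8 × 0.054) + 200 = 40000/0.432 + 200 ≈ 92792.6 mm ≈ 92.79 m.
Near limit Dn = s·(H − f)/(H + s − 2f) = 11200 × (92792.6 − 200) / (92792.6 + 11200 − 2 × 200) = 11200 × 92592.6 / 103592.6 ≈ 10011 mm ≈ 10.0 m.

10.0 m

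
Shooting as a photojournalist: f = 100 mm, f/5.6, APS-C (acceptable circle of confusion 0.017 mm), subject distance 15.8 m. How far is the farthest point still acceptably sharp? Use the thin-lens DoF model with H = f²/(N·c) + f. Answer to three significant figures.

Hyperfocal distance H = f²/(N·c) + f = 100²/(5.6 × 0.017) + 100 = 10000/0.0952 + 100 ≈ 105142.0 mm ≈ 105.1 m.
Far limit Df = s·(H − f)/(H − s) = 15800 × (105142.0 − 100) / (105142.0 − 15800) = 15800 × 105042.0 / 89342.0 ≈ 18577 mm ≈ 18.6 m.

18.6 m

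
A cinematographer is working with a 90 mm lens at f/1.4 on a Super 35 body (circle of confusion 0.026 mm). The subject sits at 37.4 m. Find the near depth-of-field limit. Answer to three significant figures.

Hyperfocal distance H = f²/(N·c) + f = 90²/(1.4 × 0.026) + 90 = 8100/0.0364 + 90 ≈ 222617.5 mm ≈ 222.6 m.
Near limit Dn = s·(H − f)/(H + s − 2f) = 37400 × (222617.5 − 90) / (222617.5 + 37400 − 2 × 90) = 37400 × 222527.5 / 259837.5 ≈ 32030 mm ≈ 32.0 m.

32.0 m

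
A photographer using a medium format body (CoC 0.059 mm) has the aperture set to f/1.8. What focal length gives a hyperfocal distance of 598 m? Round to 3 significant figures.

From H = f²/(N·c) + f, with f ≪ H: f ≈ √(H·N·c) = √(598000 × 1.8 × 0.059) = √63508 ≈ 252.0 mm.
The +f correction barely moves this — solving exactly, f² + N·c·f − N·c·H = 0 ⇒ f = (−N·c + √((N·c)² + 4·N·c·H))/2 = (−0.1062 + √254030)/2 ≈ 251.95 mm, so f ≈ 252 mm.

252 mm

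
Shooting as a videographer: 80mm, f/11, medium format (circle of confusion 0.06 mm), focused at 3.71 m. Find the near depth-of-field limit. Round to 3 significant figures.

Hyperfocal distance H = f²/(N·c) + f = 80²/(11 × 0.06) + 80 = 6400/0.66 + 80 ≈ 9777.0 mm ≈ 9.777 m.
Near limit Dn = s·(H − f)/(H + s − 2f) = 3710 × (9777.0 − 80) / (9777.0 + 3710 − 2 × 80) = 3710 × 9697.0 / 13327.0 ≈ 2699.5 mm ≈ 2.70 m.

2.70 m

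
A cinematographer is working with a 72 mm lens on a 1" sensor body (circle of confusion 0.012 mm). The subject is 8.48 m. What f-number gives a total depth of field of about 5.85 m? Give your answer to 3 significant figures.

f/16

Write h = H − f = f²/(N·c). The thin-lens limits are Dn = s·h/(h + (s−f)) and Df = s·h/(h − (s−f)), so DoF = Df − Dn = 2·s·(s−f)·h / (h² − (s−f)²).
That is a quadratic in h: DoF·h² − 2·s·(s−f)·h − DoF·(s−f)² = 0 ⇒ h = (s−f)·(s + √(s² + DoF²)) / DoF = 8408 × (8480 + √(8480² + 5850²)) / 5850 = 8408 × (8480 + 10302.1) / 5850 ≈ 26995 mm.
Then N = f²/(c·h) = 72² / (0.012 × 26995) = 5184 / 323.94 ≈ 16.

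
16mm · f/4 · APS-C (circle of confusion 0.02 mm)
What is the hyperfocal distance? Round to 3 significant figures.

3.22 m

Hyperfocal distance H = f²/(N·c) + f = 16²/(4 × 0.02) + 16 = 256/0.08 + 16 ≈ 3216.0 mm ≈ 3.22 m.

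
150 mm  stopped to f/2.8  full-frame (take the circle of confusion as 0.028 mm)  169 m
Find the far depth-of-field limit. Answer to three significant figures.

Hyperfocal distance H = f²/(N·c) + f = 150²/(2.8 × 0.028) + 150 = 22500/0.0784 + 150 ≈ 287139.8 mm ≈ 287.1 m.
Far limit Df = s·(H − f)/(H − s) = 169000 × (287139.8 − 150) / (287139.8 − 169000) = 169000 × 286989.8 / 118139.8 ≈ 410541 mm ≈ 411 m.

411 m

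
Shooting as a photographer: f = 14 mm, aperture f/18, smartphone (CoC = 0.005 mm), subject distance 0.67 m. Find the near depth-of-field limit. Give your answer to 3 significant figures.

Hyperfocal distance H = f²/(N·c) + f = 14²/(18 × 0.005) + 14 = 196/0.09 + 14 ≈ 2191.8 mm ≈ 2.192 m.
Near limit Dn = s·(H − f)/(H + s − 2f) = 670 × (2191.8 − 14) / (2191.8 + 670 − 2 × 14) = 670 × 2177.8 / 2833.8 ≈ 514.90 mm ≈ 0.515 m.

0.515 m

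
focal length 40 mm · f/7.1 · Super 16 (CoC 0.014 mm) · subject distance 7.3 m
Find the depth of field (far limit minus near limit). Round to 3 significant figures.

8.27 m

Hyperfocal distance H = f²/(N·c) + f = 40²/(7.1 × 0.014) + 40 = 1600/0.0994 + 40 ≈ 16136.6 mm ≈ 16.14 m.
Near limit Dn = s·(H − f)/(H + s − 2f) = 7300 × (16136.6 − 40) / (16136.6 + 7300 − 2 × 40) = 7300 × 16096.6 / 23356.6 ≈ 5030.9 mm.
Far limit Df = s·(H − f)/(H − s) = 7300 × (16136.6 − 40) / (16136.6 − 7300) = 7300 × 16096.6 / 8836.6 ≈ 13297.6 mm.
Depth of field = Df − Dn = 13297.6 − 5030.9 ≈ 8266.7 mm ≈ 8.27 m.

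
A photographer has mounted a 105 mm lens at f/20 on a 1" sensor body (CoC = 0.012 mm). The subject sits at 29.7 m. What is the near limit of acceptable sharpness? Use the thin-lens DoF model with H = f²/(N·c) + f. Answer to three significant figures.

Hyperfocal distance H = f²/(N·c) + f = 105²/(20 × 0.012) + 105 = 11025/0.24 + 105 ≈ 46042.5 mm ≈ 46.04 m.
Near limit Dn = s·(H − f)/(H + s − 2f) = 29700 × (46042.5 − 105) / (46042.5 + 29700 − 2 × 105) = 29700 × 45937.5 / 75532.5 ≈ 18063 mm ≈ 18.1 m.

18.1 m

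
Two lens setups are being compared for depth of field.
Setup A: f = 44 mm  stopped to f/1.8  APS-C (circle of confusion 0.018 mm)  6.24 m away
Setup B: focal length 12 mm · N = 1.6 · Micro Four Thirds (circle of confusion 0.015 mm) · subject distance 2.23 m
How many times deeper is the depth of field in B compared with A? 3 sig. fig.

1.46

Setup A: H = 44²/(1.8×0.018) + 44 ≈ 59797.1 mm; DoF = Df − Dn = 6961.9 − 5653.7 ≈ 1308.2 mm.
Setup B: H = 12²/(1.6×0.015) + 12 ≈ 6012.0 mm; DoF = Df − Dn = 3537.8 − 1628.1 ≈ 1909.7 mm.
Ratio = 1909.7 / 1308.2 ≈ 1.46.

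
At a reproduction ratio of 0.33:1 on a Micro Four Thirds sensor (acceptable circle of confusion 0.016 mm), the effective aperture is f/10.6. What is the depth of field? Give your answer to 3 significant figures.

3.11 mm

At magnification m, DoF ≈ 2·N_eff·c/m² = 2 × 10.6 × 0.016 / 0.33² = 0.3392 / 0.1089 ≈ 3.11 mm.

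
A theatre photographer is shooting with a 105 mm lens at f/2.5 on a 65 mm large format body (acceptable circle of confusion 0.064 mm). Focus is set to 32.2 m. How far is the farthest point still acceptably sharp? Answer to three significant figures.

60.3 m

Hyperfocal distance H = f²/(N·c) + f = 105²/(2.5 × 0.064) + 105 = 11025/0.16 + 105 ≈ 69011.2 mm ≈ 69.01 m.
Far limit Df = s·(H − f)/(H − s) = 32200 × (69011.2 − 105) / (69011.2 − 32200) = 32200 × 68906.2 / 36811.2 ≈ 60275 mm ≈ 60.3 m.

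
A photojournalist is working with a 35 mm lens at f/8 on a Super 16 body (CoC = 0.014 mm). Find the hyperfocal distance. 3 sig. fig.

Hyperfocal distance H = f²/(N·c) + f = 35²/(8 × 0.014) + 35 = 1225/0.112 + 35 ≈ 10972.5 mm ≈ 11.0 m.

11.0 m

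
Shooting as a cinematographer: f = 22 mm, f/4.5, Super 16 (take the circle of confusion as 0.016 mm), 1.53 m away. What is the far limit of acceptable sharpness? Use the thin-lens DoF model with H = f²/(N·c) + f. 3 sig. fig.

1.97 m

Hyperfocal distance H = f²/(N·c) + f = 22²/(4.5 × 0.016) + 22 = 484/0.072 + 22 ≈ 6744.2 mm ≈ 6.744 m.
Far limit Df = s·(H − f)/(H − s) = 1530 × (6744.2 − 22) / (6744.2 − 1530) = 1530 × 6722.2 / 5214.2 ≈ 1972.5 mm ≈ 1.97 m.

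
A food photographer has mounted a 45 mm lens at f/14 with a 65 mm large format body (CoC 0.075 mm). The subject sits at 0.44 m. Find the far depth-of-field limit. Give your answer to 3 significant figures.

Hyperfocal distance H = f²/(N·c) + f = 45²/(14 × 0.075) + 45 = 2025/1.05 + 45 ≈ 1973.6 mm ≈ 1.974 m.
Far limit Df = s·(H − f)/(H − s) = 440 × (1973.6 − 45) / (1973.6 − 440) = 440 × 1928.6 / 1533.6 ≈ 553.33 mm ≈ 0.553 m.

0.553 m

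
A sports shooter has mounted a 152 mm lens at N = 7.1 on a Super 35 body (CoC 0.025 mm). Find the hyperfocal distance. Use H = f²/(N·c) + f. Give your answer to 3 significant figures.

130 m

Hyperfocal distance H = f²/(N·c) + f = 152²/(7.1 × 0.025) + 152 = 23104/0.1775 + 152 ≈ 130315.4 mm ≈ 130 m.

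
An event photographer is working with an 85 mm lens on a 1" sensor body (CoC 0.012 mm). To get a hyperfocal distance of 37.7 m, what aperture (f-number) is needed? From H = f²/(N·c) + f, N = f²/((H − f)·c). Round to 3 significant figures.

f/16

Rearrange H = f²/(N·c) + f for N: N = f² / ((H − f)·c).
N = 85² / ((37700 − 85) × 0.012) = 7225 / 451.4 ≈ 16.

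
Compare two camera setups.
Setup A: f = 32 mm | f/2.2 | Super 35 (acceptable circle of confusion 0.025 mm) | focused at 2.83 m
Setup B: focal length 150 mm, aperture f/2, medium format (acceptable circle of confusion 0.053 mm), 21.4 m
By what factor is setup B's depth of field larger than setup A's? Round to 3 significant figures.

Setup A: H = 32²/(2.2×0.025) + 32 ≈ 18650.2 mm; DoF = Df − Dn = 3330.52 − 2460.26 ≈ 870.26 mm.
Setup B: H = 150²/(2×0.053) + 150 ≈ 212414.2 mm; DoF = Df − Dn = 23780.7 − 19452.6 ≈ 4328.1 mm.
Ratio = 4328.1 / 870.26 ≈ 4.97.

4.97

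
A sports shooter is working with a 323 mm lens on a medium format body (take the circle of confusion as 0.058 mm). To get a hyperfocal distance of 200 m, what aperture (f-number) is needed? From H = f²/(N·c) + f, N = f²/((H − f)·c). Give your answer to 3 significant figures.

f/9.01

Rearrange H = f²/(N·c) + f for N: N = f² / ((H − f)·c).
N = 323² / ((200000 − 323) × 0.058) = 104329 / 11581 ≈ 9.01.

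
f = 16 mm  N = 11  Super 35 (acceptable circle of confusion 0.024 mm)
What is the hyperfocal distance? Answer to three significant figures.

0.986 m

Hyperfocal distance H = f²/(N·c) + f = 16²/(11 × 0.024) + 16 = 256/0.264 + 16 ≈ 985.7 mm ≈ 0.986 m.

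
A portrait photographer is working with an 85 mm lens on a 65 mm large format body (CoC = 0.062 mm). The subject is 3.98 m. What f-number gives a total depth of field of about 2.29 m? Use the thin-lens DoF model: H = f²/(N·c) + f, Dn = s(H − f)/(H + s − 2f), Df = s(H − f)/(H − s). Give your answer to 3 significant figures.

Write h = H − f = f²/(N·c). The thin-lens limits are Dn = s·h/(h + (s−f)) and Df = s·h/(h − (s−f)), so DoF = Df − Dn = 2·s·(s−f)·h / (h² − (s−f)²).
That is a quadratic in h: DoF·h² − 2·s·(s−f)·h − DoF·(s−f)² = 0 ⇒ h = (s−f)·(s + √(s² + DoF²)) / DoF = 3895 × (3980 + √(3980² + 2290²)) / 2290 = 3895 × (3980 + 4591.79) / 2290 ≈ 14580 mm.
Then N = f²/(c·h) = 85² / (0.062 × 14580) = 7225 / 903.93 ≈ 7.99.

f/7.99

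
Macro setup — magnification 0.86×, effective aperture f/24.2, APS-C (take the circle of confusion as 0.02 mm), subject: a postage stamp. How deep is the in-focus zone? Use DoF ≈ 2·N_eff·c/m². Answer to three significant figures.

1.31 mm

At magnification m, DoF ≈ 2·N_eff·c/m² = 2 × 24.2 × 0.02 / 0.86² = 0.968 / 0.7396 ≈ 1.31 mm.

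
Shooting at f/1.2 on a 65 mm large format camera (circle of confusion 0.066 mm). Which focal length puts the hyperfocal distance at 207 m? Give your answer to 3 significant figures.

128 mm

From H = f²/(N·c) + f, with f ≪ H: f ≈ √(H·N·c) = √(207000 × 1.2 × 0.066) = √16394 ≈ 128.0 mm.
The +f correction barely moves this — solving exactly, f² + N·c·f − N·c·H = 0 ⇒ f = (−N·c + √((N·c)² + 4·N·c·H))/2 = (−0.0792 + √65578)/2 ≈ 128.00 mm, so f ≈ 128 mm.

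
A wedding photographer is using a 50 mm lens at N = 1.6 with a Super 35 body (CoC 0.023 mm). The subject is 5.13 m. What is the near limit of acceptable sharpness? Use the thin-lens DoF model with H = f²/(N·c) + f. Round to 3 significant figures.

4.77 m

Hyperfocal distance H = f²/(N·c) + f = 50²/(1.6 × 0.023) + 50 = 2500/0.0368 + 50 ≈ 67984.8 mm ≈ 67.98 m.
Near limit Dn = s·(H − f)/(H + s − 2f) = 5130 × (67984.8 − 50) / (67984.8 + 5130 − 2 × 50) = 5130 × 67934.8 / 73014.8 ≈ 4773.1 mm ≈ 4.77 m.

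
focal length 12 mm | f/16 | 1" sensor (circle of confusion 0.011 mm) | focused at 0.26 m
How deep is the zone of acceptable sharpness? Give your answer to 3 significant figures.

174 mm

Hyperfocal distance H = f²/(N·c) + f = 12²/(16 × 0.011) + 12 = 144/0.176 + 12 ≈ 830.2 mm ≈ 0.830 m.
Near limit Dn = s·(H − f)/(H + s − 2f) = 260 × (830.2 − 12) / (830.2 + 260 − 2 × 12) = 260 × 818.2 / 1066.2 ≈ 199.52 mm.
Far limit Df = s·(H − f)/(H − s) = 260 × (830.2 − 12) / (830.2 − 260) = 260 × 818.2 / 570.2 ≈ 373.09 mm.
Depth of field = Df − Dn = 373.09 − 199.52 ≈ 173.57 mm.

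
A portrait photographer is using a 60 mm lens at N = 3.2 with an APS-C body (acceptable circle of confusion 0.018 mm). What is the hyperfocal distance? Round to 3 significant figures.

62.6 m

Hyperfocal distance H = f²/(N·c) + f = 60²/(3.2 × 0.018) + 60 = 3600/0.0576 + 60 ≈ 62560.0 mm ≈ 62.6 m.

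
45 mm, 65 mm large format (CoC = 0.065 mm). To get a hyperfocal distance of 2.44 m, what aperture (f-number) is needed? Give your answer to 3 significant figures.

f/13

Rearrange H = f²/(N·c) + f for N: N = f² / ((H − f)·c).
N = 45² / ((2440 − 45) × 0.065) = 2025 / 155.7 ≈ 13.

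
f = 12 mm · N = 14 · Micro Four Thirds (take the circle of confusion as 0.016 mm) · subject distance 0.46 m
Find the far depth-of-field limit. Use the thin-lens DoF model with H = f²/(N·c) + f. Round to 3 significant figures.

Hyperfocal distance H = f²/(N·c) + f = 12²/(14 × 0.016) + 12 = 144/0.224 + 12 ≈ 654.9 mm ≈ 0.655 m.
Far limit Df = s·(H − f)/(H − s) = 460 × (654.9 − 12) / (654.9 − 460) = 460 × 642.9 / 194.9 ≈ 1517.6 mm ≈ 1.52 m.

1.52 m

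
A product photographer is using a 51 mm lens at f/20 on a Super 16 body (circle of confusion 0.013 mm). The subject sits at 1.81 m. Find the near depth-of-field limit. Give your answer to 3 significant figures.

Hyperfocal distance H = f²/(N·c) + f = 51²/(20 × 0.013) + 51 = 2601/0.26 + 51 ≈ 10054.8 mm ≈ 10.05 m.
Near limit Dn = s·(H − f)/(H + s − 2f) = 1810 × (10054.8 − 51) / (10054.8 + 1810 − 2 × 51) = 1810 × 10003.8 / 11762.8 ≈ 1539.3 mm ≈ 1.54 m.

1.54 m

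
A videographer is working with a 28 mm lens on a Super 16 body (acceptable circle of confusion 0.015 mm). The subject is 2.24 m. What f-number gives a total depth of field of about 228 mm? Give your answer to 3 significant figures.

f/1.20

Write h = H − f = f²/(N·c). The thin-lens limits are Dn = s·h/(h + (s−f)) and Df = s·h/(h − (s−f)), so DoF = Df − Dn = 2·s·(s−f)·h / (h² − (s−f)²).
That is a quadratic in h: DoF·h² − 2·s·(s−f)·h − DoF·(s−f)² = 0 ⇒ h = (s−f)·(s + √(s² + DoF²)) / DoF = 2212 × (2240 + √(2240² + 228²)) / 228 = 2212 × (2240 + 2251.57) / 228 ≈ 43576 mm.
Then N = f²/(c·h) = 28² / (0.015 × 43576) = 784 / 653.64 ≈ 1.20.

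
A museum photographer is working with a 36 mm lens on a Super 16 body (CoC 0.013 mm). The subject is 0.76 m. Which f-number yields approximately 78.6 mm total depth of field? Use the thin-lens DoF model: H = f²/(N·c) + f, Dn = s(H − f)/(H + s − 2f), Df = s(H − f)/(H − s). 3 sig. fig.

f/7.10

Write h = H − f = f²/(N·c). The thin-lens limits are Dn = s·h/(h + (s−f)) and Df = s·h/(h − (s−f)), so DoF = Df − Dn = 2·s·(s−f)·h / (h² − (s−f)²).
That is a quadratic in h: DoF·h² − 2·s·(s−f)·h − DoF·(s−f)² = 0 ⇒ h = (s−f)·(s + √(s² + DoF²)) / DoF = 724 × (760 + √(760² + 78.6²)) / 78.6 = 724 × (760 + 764.054) / 78.6 ≈ 14038 mm.
Then N = f²/(c·h) = 36² / (0.013 × 14038) = 1296 / 182.50 ≈ 7.10.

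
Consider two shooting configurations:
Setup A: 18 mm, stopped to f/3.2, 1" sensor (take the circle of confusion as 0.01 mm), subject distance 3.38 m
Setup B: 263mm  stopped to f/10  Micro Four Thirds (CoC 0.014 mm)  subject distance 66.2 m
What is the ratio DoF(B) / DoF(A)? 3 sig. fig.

7.13

Setup A: H = 18²/(3.2×0.01) + 18 ≈ 10143.0 mm; DoF = Df − Dn = 5060.3 − 2537.4 ≈ 2522.9 mm.
Setup B: H = 263²/(10×0.014) + 263 ≈ 494327.3 mm; DoF = Df − Dn = 76396 − 58405 ≈ 17991 mm.
Ratio = 17991 / 2522.9 ≈ 7.13.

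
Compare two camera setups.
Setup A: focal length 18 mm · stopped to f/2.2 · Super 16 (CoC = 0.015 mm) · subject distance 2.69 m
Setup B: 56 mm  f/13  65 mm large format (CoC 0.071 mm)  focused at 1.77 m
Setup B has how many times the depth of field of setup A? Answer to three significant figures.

Setup A: H = 18²/(2.2×0.015) + 18 ≈ 9836.2 mm; DoF = Df − Dn = 3695.8 − 2114.5 ≈ 1581.3 mm.
Setup B: H = 56²/(13×0.071) + 56 ≈ 3453.6 mm; DoF = Df − Dn = 3571.9 − 1176.5 ≈ 2395.4 mm.
Ratio = 2395.4 / 1581.3 ≈ 1.51.

1.51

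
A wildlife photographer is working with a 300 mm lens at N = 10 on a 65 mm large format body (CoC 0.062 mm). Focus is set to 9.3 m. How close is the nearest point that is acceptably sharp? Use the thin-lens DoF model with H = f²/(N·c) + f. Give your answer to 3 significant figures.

8.76 m

Hyperfocal distance H = f²/(N·c) + f = 300²/(10 × 0.062) + 300 = 90000/0.62 + 300 ≈ 145461.3 mm ≈ 145.5 m.
Near limit Dn = s·(H − f)/(H + s − 2f) = 9300 × (145461.3 − 300) / (145461.3 + 9300 − 2 × 300) = 9300 × 145161.3 / 154161.3 ≈ 8757.1 mm ≈ 8.76 m.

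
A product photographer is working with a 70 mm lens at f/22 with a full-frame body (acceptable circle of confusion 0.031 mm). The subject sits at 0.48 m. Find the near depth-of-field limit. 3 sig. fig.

Hyperfocal distance H = f²/(N·c) + f = 70²/(22 × 0.031) + 70 = 4900/0.682 + 70 ≈ 7254.8 mm ≈ 7.255 m.
Near limit Dn = s·(H − f)/(H + s − 2f) = 480 × (7254.8 − 70) / (7254.8 + 480 − 2 × 70) = 480 × 7184.8 / 7594.8 ≈ 454.09 mm.

454 mm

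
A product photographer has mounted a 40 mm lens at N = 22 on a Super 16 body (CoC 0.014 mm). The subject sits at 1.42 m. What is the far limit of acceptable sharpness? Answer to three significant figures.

1.93 m

Hyperfocal distance H = f²/(N·c) + f = 40²/(22 × 0.014) + 40 = 1600/0.308 + 40 ≈ 5234.8 mm ≈ 5.235 m.
Far limit Df = s·(H − f)/(H − s) = 1420 × (5234.8 − 40) / (5234.8 − 1420) = 1420 × 5194.8 / 3814.8 ≈ 1933.7 mm ≈ 1.93 m.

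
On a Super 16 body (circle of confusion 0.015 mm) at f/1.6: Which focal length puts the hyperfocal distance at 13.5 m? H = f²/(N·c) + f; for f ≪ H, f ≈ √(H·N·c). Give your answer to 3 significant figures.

18.0 mm

From H = f²/(N·c) + f, with f ≪ H: f ≈ √(H·N·c) = √(13500 × 1.6 × 0.015) = √324.00 ≈ 18.00 mm.
The +f correction barely moves this — solving exactly, f² + N·c·f − N·c·H = 0 ⇒ f = (−N·c + √((N·c)² + 4·N·c·H))/2 = (−0.024 + √1296.0)/2 ≈ 17.988 mm, so f ≈ 18.0 mm.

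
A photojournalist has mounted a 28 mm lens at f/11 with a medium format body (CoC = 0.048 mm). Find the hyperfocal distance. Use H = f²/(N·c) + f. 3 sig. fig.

Hyperfocal distance H = f²/(N·c) + f = 28²/(11 × 0.048) + 28 = 784/0.528 + 28 ≈ 1512.8 mm ≈ 1.51 m.

1.51 m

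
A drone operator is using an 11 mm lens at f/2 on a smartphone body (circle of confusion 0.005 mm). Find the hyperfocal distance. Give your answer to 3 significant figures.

12.1 m

Hyperfocal distance H = f²/(N·c) + f = 11²/(2 × 0.005) + 11 = 121/0.01 + 11 ≈ 12111.0 mm ≈ 12.1 m.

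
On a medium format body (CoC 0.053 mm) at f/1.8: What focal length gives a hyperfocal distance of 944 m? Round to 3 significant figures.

300 mm

From H = f²/(N·c) + f, with f ≪ H: f ≈ √(H·N·c) = √(944000 × 1.8 × 0.053) = √90058 ≈ 300.1 mm.
The +f correction barely moves this — solving exactly, f² + N·c·f − N·c·H = 0 ⇒ f = (−N·c + √((N·c)² + 4·N·c·H))/2 = (−0.0954 + √360230)/2 ≈ 300.05 mm, so f ≈ 300 mm.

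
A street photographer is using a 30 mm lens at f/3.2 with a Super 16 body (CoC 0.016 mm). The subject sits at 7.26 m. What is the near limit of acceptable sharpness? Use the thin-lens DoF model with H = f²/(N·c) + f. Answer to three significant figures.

Hyperfocal distance H = f²/(N·c) + f = 30²/(3.2 × 0.016) + 30 = 900/0.0512 + 30 ≈ 17608.1 mm ≈ 17.61 m.
Near limit Dn = s·(H − f)/(H + s − 2f) = 7260 × (17608.1 − 30) / (17608.1 + 7260 − 2 × 30) = 7260 × 17578.1 / 24808.1 ≈ 5144.2 mm ≈ 5.14 m.

5.14 m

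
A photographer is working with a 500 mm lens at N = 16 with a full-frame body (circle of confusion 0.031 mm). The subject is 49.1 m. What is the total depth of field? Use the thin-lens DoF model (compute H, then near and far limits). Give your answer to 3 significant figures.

Hyperfocal distance H = f²/(N·c) + f = 500²/(16 × 0.031) + 500 = 250000/0.496 + 500 ≈ 504532.3 mm ≈ 504.5 m.
Near limit Dn = s·(H − f)/(H + s − 2f) = 49100 × (504532.3 − 500) / (504532.3 + 49100 − 2 × 500) = 49100 × 504032.3 / 552632.3 ≈ 44782.0 mm.
Far limit Df = s·(H − f)/(H − s) = 49100 × (504532.3 − 500) / (504532.3 − 49100) = 49100 × 504032.3 / 455432.3 ≈ 54339.5 mm.
Depth of field = Df − Dn = 54339.5 − 44782.0 ≈ 9557.5 mm ≈ 9.56 m.

9.56 m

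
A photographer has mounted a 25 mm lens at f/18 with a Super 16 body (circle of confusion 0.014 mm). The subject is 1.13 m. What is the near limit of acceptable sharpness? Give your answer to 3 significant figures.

0.782 m

Hyperfocal distance H = f²/(N·c) + f = 25²/(18 × 0.014) + 25 = 625/0.252 + 25 ≈ 2505.2 mm ≈ 2.505 m.
Near limit Dn = s·(H − f)/(H + s − 2f) = 1130 × (2505.2 − 25) / (2505.2 + 1130 − 2 × 25) = 1130 × 2480.2 / 3585.2 ≈ 781.72 mm ≈ 0.782 m.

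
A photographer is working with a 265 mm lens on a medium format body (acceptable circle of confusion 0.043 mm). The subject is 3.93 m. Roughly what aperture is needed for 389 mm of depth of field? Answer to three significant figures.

Write h = H − f = f²/(N·c). The thin-lens limits are Dn = s·h/(h + (s−f)) and Df = s·h/(h − (s−f)), so DoF = Df − Dn = 2·s·(s−f)·h / (h² − (s−f)²).
That is a quadratic in h: DoF·h² − 2·s·(s−f)·h − DoF·(s−f)² = 0 ⇒ h = (s−f)·(s + √(s² + DoF²)) / DoF = 3665 × (3930 + √(3930² + 389²)) / 389 = 3665 × (3930 + 3949.21) / 389 ≈ 74235 mm.
Then N = f²/(c·h) = 265² / (0.043 × 74235) = 70225 / 3192.1 ≈ 22.

f/22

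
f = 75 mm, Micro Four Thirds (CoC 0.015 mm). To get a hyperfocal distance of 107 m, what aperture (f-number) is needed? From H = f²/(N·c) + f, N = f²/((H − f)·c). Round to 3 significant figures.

Rearrange H = f²/(N·c) + f for N: N = f² / ((H − f)·c).
N = 75² / ((107000 − 75) × 0.015) = 5625 / 1604 ≈ 3.51.

f/3.51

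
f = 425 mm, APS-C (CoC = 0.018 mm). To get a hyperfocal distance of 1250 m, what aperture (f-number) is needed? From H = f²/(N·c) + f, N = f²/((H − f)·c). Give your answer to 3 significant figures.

Rearrange H = f²/(N·c) + f for N: N = f² / ((H − f)·c).
N = 425² / ((1250000 − 425) × 0.018) = 180625 / 22492 ≈ 8.03.

f/8.03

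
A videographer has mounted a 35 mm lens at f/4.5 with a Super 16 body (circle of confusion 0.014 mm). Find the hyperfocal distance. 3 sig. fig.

19.5 m

Hyperfocal distance H = f²/(N·c) + f = 35²/(4.5 × 0.014) + 35 = 1225/0.063 + 35 ≈ 19479.4 mm ≈ 19.5 m.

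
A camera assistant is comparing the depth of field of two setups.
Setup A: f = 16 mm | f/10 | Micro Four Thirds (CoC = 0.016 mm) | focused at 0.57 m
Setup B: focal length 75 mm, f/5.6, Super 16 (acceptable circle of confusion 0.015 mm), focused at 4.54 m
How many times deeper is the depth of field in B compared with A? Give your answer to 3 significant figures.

Setup A: H = 16²/(10×0.016) + 16 ≈ 1616.0 mm; DoF = Df − Dn = 871.89 − 423.40 ≈ 448.49 mm.
Setup B: H = 75²/(5.6×0.015) + 75 ≈ 67039.3 mm; DoF = Df − Dn = 4864.34 − 4256.21 ≈ 608.13 mm.
Ratio = 608.13 / 448.49 ≈ 1.36.

1.36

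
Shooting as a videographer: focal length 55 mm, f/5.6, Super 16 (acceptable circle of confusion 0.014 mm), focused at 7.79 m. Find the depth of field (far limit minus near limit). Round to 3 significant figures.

Hyperfocal distance H = f²/(N·c) + f = 55²/(5.6 × 0.014) + 55 = 3025/0.0784 + 55 ≈ 38639.2 mm ≈ 38.64 m.
Near limit Dn = s·(H − f)/(H + s − 2f) = 7790 × (38639.2 − 55) / (38639.2 + 7790 − 2 × 55) = 7790 × 38584.2 / 46319.2 ≈ 6489.1 mm.
Far limit Df = s·(H − f)/(H − s) = 7790 × (38639.2 − 55) / (38639.2 − 7790) = 7790 × 38584.2 / 30849.2 ≈ 9743.2 mm.
Depth of field = Df − Dn = 9743.2 − 6489.1 ≈ 3254.1 mm ≈ 3.25 m.

3.25 m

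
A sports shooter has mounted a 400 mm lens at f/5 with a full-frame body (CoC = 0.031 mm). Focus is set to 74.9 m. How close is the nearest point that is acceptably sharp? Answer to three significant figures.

Hyperfocal distance H = f²/(N·c) + f = 400²/(5 × 0.031) + 400 = 160000/0.155 + 400 ≈ 1032658.1 mm ≈ 1033 m.
Near limit Dn = s·(H − f)/(H + s − 2f) = 74900 × (1032658.1 − 400) / (1032658.1 + 74900 − 2 × 400) = 74900 × 1032258.1 / 1106758.1 ≈ 69858 mm ≈ 69.9 m.

69.9 m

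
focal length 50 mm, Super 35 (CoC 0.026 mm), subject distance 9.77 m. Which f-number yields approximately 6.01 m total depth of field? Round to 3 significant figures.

Write h = H − f = f²/(N·c). The thin-lens limits are Dn = s·h/(h + (s−f)) and Df = s·h/(h − (s−f)), so DoF = Df − Dn = 2·s·(s−f)·h / (h² − (s−f)²).
That is a quadratic in h: DoF·h² − 2·s·(s−f)·h − DoF·(s−f)² = 0 ⇒ h = (s−f)·(s + √(s² + DoF²)) / DoF = 9720 × (9770 + √(9770² + 6010²)) / 6010 = 9720 × (9770 + 11470.5) / 6010 ≈ 34352 mm.
Then N = f²/(c·h) = 50² / (0.026 × 34352) = 2500 / 893.16 ≈ 2.80.

f/2.80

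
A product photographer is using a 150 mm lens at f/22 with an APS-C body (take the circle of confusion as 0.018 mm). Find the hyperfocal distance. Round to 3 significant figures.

57.0 m

Hyperfocal distance H = f²/(N·c) + f = 150²/(22 × 0.018) + 150 = 22500/0.396 + 150 ≈ 56968.2 mm ≈ 57.0 m.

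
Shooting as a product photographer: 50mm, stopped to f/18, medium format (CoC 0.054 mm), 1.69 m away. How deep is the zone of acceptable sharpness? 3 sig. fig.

Hyperfocal distance H = f²/(N·c) + f = 50²/(18 × 0.054) + 50 = 2500/0.972 + 50 ≈ 2622.0 mm ≈ 2.622 m.
Near limit Dn = s·(H − f)/(H + s − 2f) = 1690 × (2622.0 − 50) / (2622.0 + 1690 − 2 × 50) = 1690 × 2572.0 / 4212.0 ≈ 1032.0 mm.
Far limit Df = s·(H − f)/(H − s) = 1690 × (2622.0 − 50) / (2622.0 − 1690) = 1690 × 2572.0 / 932.0 ≈ 4663.8 mm.
Depth of field = Df − Dn = 4663.8 − 1032.0 ≈ 3631.8 mm ≈ 3.63 m.

3.63 m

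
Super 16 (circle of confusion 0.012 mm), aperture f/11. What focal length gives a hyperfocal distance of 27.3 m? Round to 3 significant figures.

60.0 mm

From H = f²/(N·c) + f, with f ≪ H: f ≈ √(H·N·c) = √(27300 × 11 × 0.012) = √3603.6 ≈ 60.03 mm.
The +f correction barely moves this — solving exactly, f² + N·c·f − N·c·H = 0 ⇒ f = (−N·c + √((N·c)² + 4·N·c·H))/2 = (−0.132 + √14414)/2 ≈ 59.964 mm, so f ≈ 60.0 mm.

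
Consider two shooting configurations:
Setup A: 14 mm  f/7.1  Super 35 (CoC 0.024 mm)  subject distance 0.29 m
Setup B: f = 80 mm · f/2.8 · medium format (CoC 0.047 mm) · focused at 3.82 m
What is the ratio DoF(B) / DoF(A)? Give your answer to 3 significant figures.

4.00

Setup A: H = 14²/(7.1×0.024) + 14 ≈ 1164.2 mm; DoF = Df − Dn = 381.55 − 233.88 ≈ 147.67 mm.
Setup B: H = 80²/(2.8×0.047) + 80 ≈ 48712.2 mm; DoF = Df − Dn = 4138.25 − 3547.21 ≈ 591.04 mm.
Ratio = 591.04 / 147.67 ≈ 4.00.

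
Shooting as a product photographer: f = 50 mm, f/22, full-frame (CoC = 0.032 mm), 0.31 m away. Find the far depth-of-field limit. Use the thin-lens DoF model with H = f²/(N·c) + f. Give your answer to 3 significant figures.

334 mm

Hyperfocal distance H = f²/(N·c) + f = 50²/(22 × 0.032) + 50 = 2500/0.704 + 50 ≈ 3601.1 mm ≈ 3.601 m.
Far limit Df = s·(H − f)/(H − s) = 310 × (3601.1 − 50) / (3601.1 − 310) = 310 × 3551.1 / 3291.1 ≈ 334.49 mm.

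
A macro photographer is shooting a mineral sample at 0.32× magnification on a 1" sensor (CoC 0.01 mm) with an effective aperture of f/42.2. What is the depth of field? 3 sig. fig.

At magnification m, DoF ≈ 2·N_eff·c/m² = 2 × 42.2 × 0.01 / 0.32² = 0.844 / 0.1024 ≈ 8.24 mm.

8.24 mm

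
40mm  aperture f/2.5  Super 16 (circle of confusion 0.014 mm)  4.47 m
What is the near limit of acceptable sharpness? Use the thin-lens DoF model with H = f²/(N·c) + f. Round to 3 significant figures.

Hyperfocal distance H = f²/(N·c) + f = 40²/(2.5 × 0.014) + 40 = 1600/0.035 + 40 ≈ 45754.3 mm ≈ 45.75 m.
Near limit Dn = s·(H − f)/(H + s − 2f) = 4470 × (45754.3 − 40) / (45754.3 + 4470 − 2 × 40) = 4470 × 45714.3 / 50144.3 ≈ 4075.1 mm ≈ 4.08 m.

4.08 m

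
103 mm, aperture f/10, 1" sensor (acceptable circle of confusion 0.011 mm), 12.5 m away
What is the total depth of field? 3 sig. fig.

3.27 m

Hyperfocal distance H = f²/(N·c) + f = 103²/(10 × 0.011) + 103 = 10609/0.11 + 103 ≈ 96548.5 mm ≈ 96.55 m.
Near limit Dn = s·(H − f)/(H + s − 2f) = 12500 × (96548.5 − 103) / (96548.5 + 12500 − 2 × 103) = 12500 × 96445.5 / 108842.5 ≈ 11076.3 mm.
Far limit Df = s·(H − f)/(H − s) = 12500 × (96548.5 − 103) / (96548.5 − 12500) = 12500 × 96445.5 / 84048.5 ≈ 14343.7 mm.
Depth of field = Df − Dn = 14343.7 − 11076.3 ≈ 3267.4 mm ≈ 3.27 m.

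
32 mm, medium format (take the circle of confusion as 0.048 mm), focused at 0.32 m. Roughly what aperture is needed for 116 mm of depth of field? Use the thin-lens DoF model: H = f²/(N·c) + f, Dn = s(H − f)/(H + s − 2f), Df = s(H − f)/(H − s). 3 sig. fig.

f/13

Write h = H − f = f²/(N·c). The thin-lens limits are Dn = s·h/(h + (s−f)) and Df = s·h/(h − (s−f)), so DoF = Df − Dn = 2·s·(s−f)·h / (h² − (s−f)²).
That is a quadratic in h: DoF·h² − 2·s·(s−f)·h − DoF·(s−f)² = 0 ⇒ h = (s−f)·(s + √(s² + DoF²)) / DoF = 288 × (320 + √(320² + 116²)) / 116 = 288 × (320 + 340.376) / 116 ≈ 1639.6 mm.
Then N = f²/(c·h) = 32² / (0.048 × 1639.6) = 1024 / 78.699 ≈ 13.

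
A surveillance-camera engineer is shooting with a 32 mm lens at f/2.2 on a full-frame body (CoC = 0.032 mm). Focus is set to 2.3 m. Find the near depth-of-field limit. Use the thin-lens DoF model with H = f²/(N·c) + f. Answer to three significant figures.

1.99 m

Hyperfocal distance H = f²/(N·c) + f = 32²/(2.2 × 0.032) + 32 = 1024/0.0704 + 32 ≈ 14577.5 mm ≈ 14.58 m.
Near limit Dn = s·(H − f)/(H + s − 2f) = 2300 × (14577.5 − 32) / (14577.5 + 2300 − 2 × 32) = 2300 × 14545.5 / 16813.5 ≈ 1989.7 mm ≈ 1.99 m.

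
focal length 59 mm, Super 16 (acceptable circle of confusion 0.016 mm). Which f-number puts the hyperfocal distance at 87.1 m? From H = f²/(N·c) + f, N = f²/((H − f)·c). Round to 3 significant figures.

Rearrange H = f²/(N·c) + f for N: N = f² / ((H − f)·c).
N = 59² / ((87100 − 59) × 0.016) = 3481 / 1393 ≈ 2.50.

f/2.50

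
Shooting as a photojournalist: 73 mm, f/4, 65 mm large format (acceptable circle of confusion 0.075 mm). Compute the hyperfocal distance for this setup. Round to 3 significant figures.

Hyperfocal distance H = f²/(N·c) + f = 73²/(4 × 0.075) + 73 = 5329/0.3 + 73 ≈ 17836.3 mm ≈ 17.8 m.

17.8 m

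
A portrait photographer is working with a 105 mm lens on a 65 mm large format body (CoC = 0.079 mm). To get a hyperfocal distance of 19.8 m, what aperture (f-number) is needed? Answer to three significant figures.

f/7.09

Rearrange H = f²/(N·c) + f for N: N = f² / ((H − f)·c).
N = 105² / ((19800 − 105) × 0.079) = 11025 / 1556 ≈ 7.09.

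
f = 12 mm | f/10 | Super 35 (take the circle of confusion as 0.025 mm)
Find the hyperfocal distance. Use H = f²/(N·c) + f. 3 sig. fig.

Hyperfocal distance H = f²/(N·c) + f = 12²/(10 × 0.025) + 12 = 144/0.25 + 12 ≈ 588.0 mm ≈ 0.588 m.

0.588 m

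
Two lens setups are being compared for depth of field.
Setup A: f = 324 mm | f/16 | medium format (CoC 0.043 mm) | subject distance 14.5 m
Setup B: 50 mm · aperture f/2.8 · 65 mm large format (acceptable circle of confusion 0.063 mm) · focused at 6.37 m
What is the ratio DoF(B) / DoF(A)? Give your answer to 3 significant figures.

Setup A: H = 324²/(16×0.043) + 324 ≈ 152905.4 mm; DoF = Df − Dn = 15985.1 − 13267.4 ≈ 2717.7 mm.
Setup B: H = 50²/(2.8×0.063) + 50 ≈ 14222.3 mm; DoF = Df − Dn = 11496.9 − 4405.4 ≈ 7091.5 mm.
Ratio = 7091.5 / 2717.7 ≈ 2.61.

2.61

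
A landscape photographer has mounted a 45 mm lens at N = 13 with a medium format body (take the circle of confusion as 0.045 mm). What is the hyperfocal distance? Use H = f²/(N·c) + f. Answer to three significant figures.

3.51 m

Hyperfocal distance H = f²/(N·c) + f = 45²/(13 × 0.045) + 45 = 2025/0.585 + 45 ≈ 3506.5 mm ≈ 3.51 m.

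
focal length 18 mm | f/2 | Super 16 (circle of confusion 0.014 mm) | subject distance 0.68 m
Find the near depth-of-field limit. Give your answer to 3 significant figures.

Hyperfocal distance H = f²/(N·c) + f = 18²/(2 × 0.014) + 18 = 324/0.028 + 18 ≈ 11589.4 mm ≈ 11.59 m.
Near limit Dn = s·(H − f)/(H + s − 2f) = 680 × (11589.4 − 18) / (11589.4 + 680 − 2 × 18) = 680 × 11571.4 / 12233.4 ≈ 643.20 mm ≈ 0.643 m.

0.643 m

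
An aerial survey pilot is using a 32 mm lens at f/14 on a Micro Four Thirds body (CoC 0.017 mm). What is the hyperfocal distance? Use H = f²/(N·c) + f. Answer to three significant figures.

4.33 m

Hyperfocal distance H = f²/(N·c) + f = 32²/(14 × 0.017) + 32 = 1024/0.238 + 32 ≈ 4334.5 mm ≈ 4.33 m.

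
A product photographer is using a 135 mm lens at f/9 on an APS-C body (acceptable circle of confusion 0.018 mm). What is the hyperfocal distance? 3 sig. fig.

Hyperfocal distance H = f²/(N·c) + f = 135²/(9 × 0.018) + 135 = 18225/0.162 + 135 ≈ 112635.0 mm ≈ 113 m.

113 m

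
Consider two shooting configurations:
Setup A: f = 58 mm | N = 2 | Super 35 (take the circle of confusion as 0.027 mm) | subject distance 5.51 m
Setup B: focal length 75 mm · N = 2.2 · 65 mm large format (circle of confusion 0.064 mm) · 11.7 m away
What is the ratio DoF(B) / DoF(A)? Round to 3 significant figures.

7.65

Setup A: H = 58²/(2×0.027) + 58 ≈ 62354.3 mm; DoF = Df − Dn = 6038.47 − 5066.59 ≈ 971.88 mm.
Setup B: H = 75²/(2.2×0.064) + 75 ≈ 40025.3 mm; DoF = Df − Dn = 16501.8 − 9062.8 ≈ 7439.0 mm.
Ratio = 7439.0 / 971.88 ≈ 7.65.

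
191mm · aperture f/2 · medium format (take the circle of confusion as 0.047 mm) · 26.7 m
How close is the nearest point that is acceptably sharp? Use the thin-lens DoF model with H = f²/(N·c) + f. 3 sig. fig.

25.0 m

Hyperfocal distance H = f²/(N·c) + f = 191²/(2 × 0.047) + 191 = 36481/0.094 + 191 ≈ 388286.7 mm ≈ 388.3 m.
Near limit Dn = s·(H − f)/(H + s − 2f) = 26700 × (388286.7 − 191) / (388286.7 + 26700 − 2 × 191) = 26700 × 388095.7 / 414604.7 ≈ 24993 mm ≈ 25.0 m.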